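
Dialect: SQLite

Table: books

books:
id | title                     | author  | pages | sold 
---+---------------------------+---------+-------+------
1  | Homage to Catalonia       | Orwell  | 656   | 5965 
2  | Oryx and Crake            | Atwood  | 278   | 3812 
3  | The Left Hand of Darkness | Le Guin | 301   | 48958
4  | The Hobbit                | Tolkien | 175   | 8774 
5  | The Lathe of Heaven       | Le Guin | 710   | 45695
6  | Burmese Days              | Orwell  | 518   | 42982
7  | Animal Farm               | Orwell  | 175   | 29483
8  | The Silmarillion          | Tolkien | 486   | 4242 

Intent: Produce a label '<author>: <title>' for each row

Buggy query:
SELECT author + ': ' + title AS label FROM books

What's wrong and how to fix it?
Bug: SQLite uses || for string concatenation; + coerces text to numbers (yielding 0)

Fix: Replace + with || to concatenate text

Corrected query:
SELECT author || ': ' || title AS label FROM books

Result:
label                             
----------------------------------
Orwell: Homage to Catalonia       
Atwood: Oryx and Crake            
Le Guin: The Left Hand of Darkness
Tolkien: The Hobbit               
Le Guin: The Lathe of Heaven      
Orwell: Burmese Days              
Orwell: Animal Farm               
Tolkien: The Silmarillion         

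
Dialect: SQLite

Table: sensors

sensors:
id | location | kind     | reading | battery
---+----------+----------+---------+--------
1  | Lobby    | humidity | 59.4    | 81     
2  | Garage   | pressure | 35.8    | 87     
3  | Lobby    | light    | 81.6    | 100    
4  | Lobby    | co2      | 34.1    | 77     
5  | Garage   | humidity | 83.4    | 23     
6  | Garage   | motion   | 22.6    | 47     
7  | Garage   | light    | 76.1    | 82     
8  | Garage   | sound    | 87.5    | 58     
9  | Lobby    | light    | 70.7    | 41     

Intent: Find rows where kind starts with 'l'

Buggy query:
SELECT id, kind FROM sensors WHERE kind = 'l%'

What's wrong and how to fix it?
Bug: Wildcards only work with LIKE; '=' treats '%' as a literal character

Fix: Replace '=' with LIKE so 'l%' is treated as a pattern

Corrected query:
SELECT id, kind FROM sensors WHERE kind LIKE 'l%'

Result:
id | kind 
---+------
3  | light
7  | light
9  | light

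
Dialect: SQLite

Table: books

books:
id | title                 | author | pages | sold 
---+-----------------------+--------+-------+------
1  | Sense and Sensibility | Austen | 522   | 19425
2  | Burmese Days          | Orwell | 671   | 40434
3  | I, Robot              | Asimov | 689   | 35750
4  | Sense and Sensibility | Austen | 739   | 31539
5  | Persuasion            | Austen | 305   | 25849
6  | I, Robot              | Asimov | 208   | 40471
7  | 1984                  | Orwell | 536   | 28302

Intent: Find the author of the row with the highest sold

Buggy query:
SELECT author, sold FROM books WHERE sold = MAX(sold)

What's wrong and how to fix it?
Bug: WHERE is evaluated per row; an aggregate over the whole table isn't defined there

Fix: Use a subquery: WHERE sold = (SELECT MAX(sold) FROM books)

Corrected query:
SELECT author, sold FROM books WHERE sold = (SELECT MAX(sold) FROM books)

Result:
author | sold 
-------+------
Asimov | 40471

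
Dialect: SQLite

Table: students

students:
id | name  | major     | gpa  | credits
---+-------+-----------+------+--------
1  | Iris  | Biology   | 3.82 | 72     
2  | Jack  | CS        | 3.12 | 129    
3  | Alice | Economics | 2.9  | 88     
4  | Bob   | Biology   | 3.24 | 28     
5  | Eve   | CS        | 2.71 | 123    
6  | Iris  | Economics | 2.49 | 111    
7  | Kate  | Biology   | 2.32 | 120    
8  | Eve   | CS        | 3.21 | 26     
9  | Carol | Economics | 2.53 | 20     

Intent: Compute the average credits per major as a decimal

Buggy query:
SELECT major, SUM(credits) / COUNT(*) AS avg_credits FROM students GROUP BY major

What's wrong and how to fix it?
Bug: SUM(credits) and COUNT(*) are both integers; the division truncates the fractional part

Fix: Cast one side to REAL so the division keeps the fractional part

Corrected query:
SELECT major, SUM(credits) * 1.0 / COUNT(*) AS avg_credits FROM students GROUP BY major

Result:
major     | avg_credits
----------+------------
Biology   | 73.333333  
CS        | 92.666667  
Economics | 73         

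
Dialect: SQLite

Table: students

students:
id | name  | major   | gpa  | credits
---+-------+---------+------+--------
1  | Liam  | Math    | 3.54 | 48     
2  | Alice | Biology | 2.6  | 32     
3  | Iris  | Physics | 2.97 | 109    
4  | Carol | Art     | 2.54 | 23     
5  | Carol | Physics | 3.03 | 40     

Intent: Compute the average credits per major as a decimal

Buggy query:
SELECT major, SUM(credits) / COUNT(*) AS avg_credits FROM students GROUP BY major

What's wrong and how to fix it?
Bug: SUM(credits) and COUNT(*) are both integers; the division truncates the fractional part

Fix: Multiply by 1.0 (or CAST to REAL) to force floating-point division

Corrected query:
SELECT major, SUM(credits) * 1.0 / COUNT(*) AS avg_credits FROM students GROUP BY major

Result:
major   | avg_credits
--------+------------
Art     | 23         
Biology | 32         
Math    | 48         
Physics | 74.5       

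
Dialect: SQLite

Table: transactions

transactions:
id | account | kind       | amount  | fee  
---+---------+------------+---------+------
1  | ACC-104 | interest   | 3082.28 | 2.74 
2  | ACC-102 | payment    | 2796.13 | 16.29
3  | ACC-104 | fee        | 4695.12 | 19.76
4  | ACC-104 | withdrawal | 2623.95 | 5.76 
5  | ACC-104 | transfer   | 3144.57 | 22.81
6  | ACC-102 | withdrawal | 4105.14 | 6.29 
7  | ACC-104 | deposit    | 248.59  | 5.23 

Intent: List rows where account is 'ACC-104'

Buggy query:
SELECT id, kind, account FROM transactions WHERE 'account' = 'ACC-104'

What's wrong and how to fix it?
Bug: Single quotes denote string literals in SQL; the column name is being compared as a constant string

Fix: Remove the quotes around the column name (or use double quotes for an identifier)

Corrected query:
SELECT id, kind, account FROM transactions WHERE account = 'ACC-104'

Result:
id | kind       | account
---+------------+--------
1  | interest   | ACC-104
3  | fee        | ACC-104
4  | withdrawal | ACC-104
5  | transfer   | ACC-104
7  | deposit    | ACC-104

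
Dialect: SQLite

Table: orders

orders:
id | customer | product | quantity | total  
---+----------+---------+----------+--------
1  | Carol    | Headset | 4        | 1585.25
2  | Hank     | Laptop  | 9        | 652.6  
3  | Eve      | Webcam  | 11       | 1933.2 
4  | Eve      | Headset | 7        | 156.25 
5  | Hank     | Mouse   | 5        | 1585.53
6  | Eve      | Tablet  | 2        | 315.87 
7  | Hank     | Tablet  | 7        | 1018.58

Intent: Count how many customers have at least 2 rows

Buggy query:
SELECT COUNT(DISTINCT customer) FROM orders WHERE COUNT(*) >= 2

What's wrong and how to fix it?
Bug: WHERE filters individual rows, not groups, so a group-level COUNT is invalid there

Fix: Group first with HAVING COUNT(*) >= 2, then COUNT the resulting groups

Corrected query:
SELECT COUNT(*) FROM (SELECT customer FROM orders GROUP BY customer HAVING COUNT(*) >= 2)

Result:
COUNT(*)
--------
2       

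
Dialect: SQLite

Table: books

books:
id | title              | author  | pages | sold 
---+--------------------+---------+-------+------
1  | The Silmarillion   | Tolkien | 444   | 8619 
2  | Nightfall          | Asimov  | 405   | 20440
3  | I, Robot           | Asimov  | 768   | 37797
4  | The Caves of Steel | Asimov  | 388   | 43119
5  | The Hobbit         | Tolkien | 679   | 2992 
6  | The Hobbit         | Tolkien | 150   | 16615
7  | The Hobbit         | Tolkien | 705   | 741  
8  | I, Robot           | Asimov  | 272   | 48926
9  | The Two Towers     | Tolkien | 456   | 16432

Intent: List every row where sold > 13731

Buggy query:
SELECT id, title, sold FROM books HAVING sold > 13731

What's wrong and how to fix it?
Bug: This is a non-aggregate query (no GROUP BY, no aggregates), so in SQLite the HAVING clause is invalid here; a row-level condition belongs in WHERE

Fix: Replace HAVING with WHERE since the condition applies to individual rows

Corrected query:
SELECT id, title, sold FROM books WHERE sold > 13731

Result:
id | title              | sold 
---+--------------------+------
2  | Nightfall          | 20440
3  | I, Robot           | 37797
4  | The Caves of Steel | 43119
6  | The Hobbit         | 16615
8  | I, Robot           | 48926
9  | The Two Towers     | 16432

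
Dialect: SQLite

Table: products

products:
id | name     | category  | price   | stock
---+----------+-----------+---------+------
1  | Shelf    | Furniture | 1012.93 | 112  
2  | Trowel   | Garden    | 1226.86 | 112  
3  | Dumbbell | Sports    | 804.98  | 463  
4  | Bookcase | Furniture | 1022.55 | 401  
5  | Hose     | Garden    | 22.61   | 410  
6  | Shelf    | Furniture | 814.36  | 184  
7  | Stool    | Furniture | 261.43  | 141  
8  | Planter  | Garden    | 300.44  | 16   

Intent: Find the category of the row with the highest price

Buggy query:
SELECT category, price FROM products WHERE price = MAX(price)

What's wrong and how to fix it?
Bug: MAX(price) is an aggregate and cannot be used directly in WHERE

Fix: Wrap MAX in a scalar subquery so WHERE compares against a single value

Corrected query:
SELECT category, price FROM products WHERE price = (SELECT MAX(price) FROM products)

Result:
category | price  
---------+--------
Garden   | 1226.86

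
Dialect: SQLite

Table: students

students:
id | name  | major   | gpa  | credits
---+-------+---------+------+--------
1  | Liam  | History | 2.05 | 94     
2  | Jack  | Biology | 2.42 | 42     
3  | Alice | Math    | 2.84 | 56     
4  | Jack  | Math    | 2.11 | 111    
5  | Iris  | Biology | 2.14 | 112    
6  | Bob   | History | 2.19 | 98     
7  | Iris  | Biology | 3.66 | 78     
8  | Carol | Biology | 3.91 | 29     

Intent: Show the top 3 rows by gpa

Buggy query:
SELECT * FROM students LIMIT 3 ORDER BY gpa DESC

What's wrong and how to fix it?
Bug: ORDER BY cannot follow LIMIT; LIMIT is the final clause

Fix: Sort with ORDER BY, then apply LIMIT

Corrected query:
SELECT * FROM students ORDER BY gpa DESC LIMIT 3

Result:
id | name  | major   | gpa  | credits
---+-------+---------+------+--------
8  | Carol | Biology | 3.91 | 29     
7  | Iris  | Biology | 3.66 | 78     
3  | Alice | Math    | 2.84 | 56     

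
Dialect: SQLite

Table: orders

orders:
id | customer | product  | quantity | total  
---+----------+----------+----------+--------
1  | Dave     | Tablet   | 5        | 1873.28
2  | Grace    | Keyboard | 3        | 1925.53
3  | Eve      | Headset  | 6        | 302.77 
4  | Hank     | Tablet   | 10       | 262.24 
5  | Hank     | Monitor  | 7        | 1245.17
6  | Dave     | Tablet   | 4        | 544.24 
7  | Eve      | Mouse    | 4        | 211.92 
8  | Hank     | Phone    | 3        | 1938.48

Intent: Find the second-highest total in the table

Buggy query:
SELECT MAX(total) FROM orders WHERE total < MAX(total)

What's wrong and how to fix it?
Bug: The inner MAX is an aggregate inside WHERE, which is not allowed

Fix: Compute the overall MAX in a subquery, then take MAX of rows below it

Corrected query:
SELECT MAX(total) FROM orders WHERE total < (SELECT MAX(total) FROM orders)

Result:
MAX(total)
----------
1925.53   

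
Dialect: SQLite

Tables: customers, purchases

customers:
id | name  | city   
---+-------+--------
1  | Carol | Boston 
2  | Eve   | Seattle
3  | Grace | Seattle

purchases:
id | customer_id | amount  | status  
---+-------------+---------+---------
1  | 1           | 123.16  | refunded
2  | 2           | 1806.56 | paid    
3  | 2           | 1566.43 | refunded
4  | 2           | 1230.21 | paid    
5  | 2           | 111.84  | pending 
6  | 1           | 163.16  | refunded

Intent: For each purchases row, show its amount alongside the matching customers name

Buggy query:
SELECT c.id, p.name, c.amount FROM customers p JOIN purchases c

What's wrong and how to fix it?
Bug: JOIN with no ON clause produces a cartesian product; every purchases row pairs with every customers row

Fix: Add ON c.customer_id = p.id to the JOIN

Corrected query:
SELECT c.id, p.name, c.amount FROM customers p JOIN purchases c ON c.customer_id = p.id

Result:
id | name  | amount 
---+-------+--------
1  | Carol | 123.16 
2  | Eve   | 1806.56
3  | Eve   | 1566.43
4  | Eve   | 1230.21
5  | Eve   | 111.84 
6  | Carol | 163.16 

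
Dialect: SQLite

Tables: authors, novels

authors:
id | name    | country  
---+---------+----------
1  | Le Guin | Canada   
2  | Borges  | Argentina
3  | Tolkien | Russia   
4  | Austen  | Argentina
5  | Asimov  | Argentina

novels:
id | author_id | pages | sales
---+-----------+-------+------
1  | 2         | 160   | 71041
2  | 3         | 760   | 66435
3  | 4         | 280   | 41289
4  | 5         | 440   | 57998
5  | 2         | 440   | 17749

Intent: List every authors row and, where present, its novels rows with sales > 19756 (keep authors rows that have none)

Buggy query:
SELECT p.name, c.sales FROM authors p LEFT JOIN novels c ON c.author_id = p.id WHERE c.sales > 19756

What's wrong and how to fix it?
Bug: Filtering c.sales in WHERE discards the NULL rows produced by LEFT JOIN, turning it into an inner join

Fix: Move the right-table condition into the ON clause so unmatched parents are kept

Corrected query:
SELECT p.name, c.sales FROM authors p LEFT JOIN novels c ON c.author_id = p.id AND c.sales > 19756

Result:
name    | sales
--------+------
Le Guin | NULL 
Borges  | 71041
Tolkien | 66435
Austen  | 41289
Asimov  | 57998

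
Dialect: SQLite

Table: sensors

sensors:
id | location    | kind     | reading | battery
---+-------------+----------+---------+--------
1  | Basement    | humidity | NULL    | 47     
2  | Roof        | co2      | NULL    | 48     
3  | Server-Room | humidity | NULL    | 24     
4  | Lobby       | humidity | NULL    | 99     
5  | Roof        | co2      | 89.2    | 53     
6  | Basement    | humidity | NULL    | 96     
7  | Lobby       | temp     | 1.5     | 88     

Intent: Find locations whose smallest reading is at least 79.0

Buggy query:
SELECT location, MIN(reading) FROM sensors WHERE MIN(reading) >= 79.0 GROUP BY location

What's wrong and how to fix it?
Bug: MIN() in WHERE is a misuse of aggregate

Fix: Replace WHERE with HAVING after the GROUP BY

Corrected query:
SELECT location, MIN(reading) FROM sensors GROUP BY location HAVING MIN(reading) >= 79.0

Result:
location | MIN(reading)
---------+-------------
Roof     | 89.2        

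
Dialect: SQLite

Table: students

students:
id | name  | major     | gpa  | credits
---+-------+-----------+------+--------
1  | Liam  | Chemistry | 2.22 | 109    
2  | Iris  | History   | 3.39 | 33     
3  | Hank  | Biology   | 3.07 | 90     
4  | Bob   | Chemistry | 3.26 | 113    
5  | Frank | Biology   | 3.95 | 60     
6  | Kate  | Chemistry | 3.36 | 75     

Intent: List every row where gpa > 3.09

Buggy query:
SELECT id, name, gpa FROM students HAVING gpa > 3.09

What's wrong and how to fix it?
Bug: HAVING filters the output of aggregation, but this query has no GROUP BY and no aggregate functions, so SQLite rejects it (HAVING clause on a non-aggregate query); the condition here is per row

Fix: Use WHERE for row-level filtering

Corrected query:
SELECT id, name, gpa FROM students WHERE gpa > 3.09

Result:
id | name  | gpa 
---+-------+-----
2  | Iris  | 3.39
4  | Bob   | 3.26
5  | Frank | 3.95
6  | Kate  | 3.36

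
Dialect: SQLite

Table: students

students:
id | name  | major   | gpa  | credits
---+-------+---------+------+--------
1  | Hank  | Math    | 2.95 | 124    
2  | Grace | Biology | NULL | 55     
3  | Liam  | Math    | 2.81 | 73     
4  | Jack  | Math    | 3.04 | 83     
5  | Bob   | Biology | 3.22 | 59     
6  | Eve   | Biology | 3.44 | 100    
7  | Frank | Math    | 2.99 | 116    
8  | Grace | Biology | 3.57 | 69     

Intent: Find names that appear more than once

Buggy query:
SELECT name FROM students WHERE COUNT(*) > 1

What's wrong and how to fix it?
Bug: WHERE can't reference COUNT(*); aggregates are computed after WHERE

Fix: GROUP BY name, then filter groups with HAVING COUNT(*) > 1

Corrected query:
SELECT name FROM students GROUP BY name HAVING COUNT(*) > 1

Result:
name 
-----
Grace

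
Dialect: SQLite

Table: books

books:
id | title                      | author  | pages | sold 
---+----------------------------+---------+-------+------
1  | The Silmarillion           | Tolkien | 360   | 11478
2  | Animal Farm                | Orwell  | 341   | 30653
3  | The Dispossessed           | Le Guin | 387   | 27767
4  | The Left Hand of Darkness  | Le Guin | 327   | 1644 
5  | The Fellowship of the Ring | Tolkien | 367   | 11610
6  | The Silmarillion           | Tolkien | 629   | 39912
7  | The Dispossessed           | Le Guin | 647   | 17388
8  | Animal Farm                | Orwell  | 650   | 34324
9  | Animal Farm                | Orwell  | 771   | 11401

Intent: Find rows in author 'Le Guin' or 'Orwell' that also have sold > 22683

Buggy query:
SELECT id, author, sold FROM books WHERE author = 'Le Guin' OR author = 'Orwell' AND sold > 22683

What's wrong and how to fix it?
Bug: Without parentheses, AND is evaluated before OR, so the sold filter only applies to the 'Orwell' branch

Fix: Group the OR with parentheses (or use IN), then AND the threshold

Corrected query:
SELECT id, author, sold FROM books WHERE (author = 'Le Guin' OR author = 'Orwell') AND sold > 22683

Result:
id | author  | sold 
---+---------+------
2  | Orwell  | 30653
3  | Le Guin | 27767
8  | Orwell  | 34324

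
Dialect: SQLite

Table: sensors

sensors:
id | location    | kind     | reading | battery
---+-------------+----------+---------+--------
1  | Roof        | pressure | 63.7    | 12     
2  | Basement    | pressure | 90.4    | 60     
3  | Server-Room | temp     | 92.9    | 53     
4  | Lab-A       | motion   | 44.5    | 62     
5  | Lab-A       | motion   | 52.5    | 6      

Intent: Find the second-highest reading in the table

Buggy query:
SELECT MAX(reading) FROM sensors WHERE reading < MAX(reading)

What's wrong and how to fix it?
Bug: The inner MAX is an aggregate inside WHERE, which is not allowed

Fix: Compute the overall MAX in a subquery, then take MAX of rows below it

Corrected query:
SELECT MAX(reading) FROM sensors WHERE reading < (SELECT MAX(reading) FROM sensors)

Result:
MAX(reading)
------------
90.4        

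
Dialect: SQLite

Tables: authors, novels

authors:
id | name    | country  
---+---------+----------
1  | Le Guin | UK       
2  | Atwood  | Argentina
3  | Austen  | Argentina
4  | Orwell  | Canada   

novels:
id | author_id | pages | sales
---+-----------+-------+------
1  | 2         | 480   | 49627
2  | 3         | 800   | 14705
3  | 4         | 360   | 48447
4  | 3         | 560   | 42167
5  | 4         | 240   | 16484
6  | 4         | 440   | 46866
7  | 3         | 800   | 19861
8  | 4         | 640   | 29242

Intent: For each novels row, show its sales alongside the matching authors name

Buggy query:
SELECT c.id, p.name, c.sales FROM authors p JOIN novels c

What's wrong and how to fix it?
Bug: Missing join condition: each novels row is matched to all authors rows instead of just its own

Fix: Add ON c.author_id = p.id to the JOIN

Corrected query:
SELECT c.id, p.name, c.sales FROM authors p JOIN novels c ON c.author_id = p.id

Result:
id | name   | sales
---+--------+------
1  | Atwood | 49627
2  | Austen | 14705
3  | Orwell | 48447
4  | Austen | 42167
5  | Orwell | 16484
6  | Orwell | 46866
7  | Austen | 19861
8  | Orwell | 29242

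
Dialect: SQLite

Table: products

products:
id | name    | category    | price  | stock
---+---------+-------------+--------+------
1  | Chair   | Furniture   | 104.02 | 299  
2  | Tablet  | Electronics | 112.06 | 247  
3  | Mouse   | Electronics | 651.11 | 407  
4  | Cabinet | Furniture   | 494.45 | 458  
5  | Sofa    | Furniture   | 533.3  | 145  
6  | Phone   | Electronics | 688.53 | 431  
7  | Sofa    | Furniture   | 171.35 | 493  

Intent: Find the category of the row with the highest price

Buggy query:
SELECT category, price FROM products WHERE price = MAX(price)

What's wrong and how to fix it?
Bug: WHERE is evaluated per row; an aggregate over the whole table isn't defined there

Fix: Use a subquery: WHERE price = (SELECT MAX(price) FROM products)

Corrected query:
SELECT category, price FROM products WHERE price = (SELECT MAX(price) FROM products)

Result:
category    | price 
------------+-------
Electronics | 688.53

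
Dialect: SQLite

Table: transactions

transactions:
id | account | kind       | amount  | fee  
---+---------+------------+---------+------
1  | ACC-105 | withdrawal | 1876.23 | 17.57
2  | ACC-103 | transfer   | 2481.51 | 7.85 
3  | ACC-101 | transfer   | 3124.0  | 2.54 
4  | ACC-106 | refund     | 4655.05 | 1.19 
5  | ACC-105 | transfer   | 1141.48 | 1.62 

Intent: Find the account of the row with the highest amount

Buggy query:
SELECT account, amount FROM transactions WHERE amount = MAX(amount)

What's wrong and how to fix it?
Bug: WHERE is evaluated per row; an aggregate over the whole table isn't defined there

Fix: Use a subquery: WHERE amount = (SELECT MAX(amount) FROM transactions)

Corrected query:
SELECT account, amount FROM transactions WHERE amount = (SELECT MAX(amount) FROM transactions)

Result:
account | amount 
--------+--------
ACC-106 | 4655.05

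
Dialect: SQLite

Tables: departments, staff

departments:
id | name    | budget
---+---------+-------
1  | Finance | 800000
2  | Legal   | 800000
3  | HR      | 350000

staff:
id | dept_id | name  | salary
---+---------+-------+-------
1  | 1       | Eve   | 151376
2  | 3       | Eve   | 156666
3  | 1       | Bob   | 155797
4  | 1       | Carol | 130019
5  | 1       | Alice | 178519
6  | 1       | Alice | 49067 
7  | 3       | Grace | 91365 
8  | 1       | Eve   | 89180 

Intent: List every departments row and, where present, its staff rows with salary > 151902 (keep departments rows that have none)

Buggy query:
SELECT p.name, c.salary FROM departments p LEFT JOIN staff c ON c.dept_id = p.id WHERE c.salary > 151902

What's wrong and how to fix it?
Bug: A WHERE condition on the right-hand table after LEFT JOIN drops unmatched parents

Fix: Move the right-table condition into the ON clause so unmatched parents are kept

Corrected query:
SELECT p.name, c.salary FROM departments p LEFT JOIN staff c ON c.dept_id = p.id AND c.salary > 151902

Result:
name    | salary
--------+-------
Finance | 155797
Finance | 178519
Legal   | NULL  
HR      | 156666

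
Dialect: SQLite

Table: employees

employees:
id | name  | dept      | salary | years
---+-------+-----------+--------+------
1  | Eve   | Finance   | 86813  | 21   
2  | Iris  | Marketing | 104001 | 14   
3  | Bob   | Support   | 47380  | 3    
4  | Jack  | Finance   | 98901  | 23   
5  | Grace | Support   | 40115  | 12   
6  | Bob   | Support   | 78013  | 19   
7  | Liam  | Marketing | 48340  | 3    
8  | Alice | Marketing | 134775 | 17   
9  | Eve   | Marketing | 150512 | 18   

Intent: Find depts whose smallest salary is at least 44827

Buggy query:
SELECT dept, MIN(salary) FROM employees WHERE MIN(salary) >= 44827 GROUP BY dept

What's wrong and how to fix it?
Bug: MIN() in WHERE is a misuse of aggregate

Fix: Replace WHERE with HAVING after the GROUP BY

Corrected query:
SELECT dept, MIN(salary) FROM employees GROUP BY dept HAVING MIN(salary) >= 44827

Result:
dept      | MIN(salary)
----------+------------
Finance   | 86813      
Marketing | 48340      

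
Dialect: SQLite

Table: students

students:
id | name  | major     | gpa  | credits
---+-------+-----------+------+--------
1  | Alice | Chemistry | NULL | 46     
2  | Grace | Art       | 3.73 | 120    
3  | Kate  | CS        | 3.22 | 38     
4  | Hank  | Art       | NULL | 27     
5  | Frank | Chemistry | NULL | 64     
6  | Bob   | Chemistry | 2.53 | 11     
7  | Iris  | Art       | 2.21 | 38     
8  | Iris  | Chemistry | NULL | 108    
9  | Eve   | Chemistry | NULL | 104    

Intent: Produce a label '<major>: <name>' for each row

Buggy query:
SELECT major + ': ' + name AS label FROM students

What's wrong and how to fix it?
Bug: SQLite uses || for string concatenation; + coerces text to numbers (yielding 0)

Fix: Use the || operator for string concatenation

Corrected query:
SELECT major || ': ' || name AS label FROM students

Result:
label           
----------------
Chemistry: Alice
Art: Grace      
CS: Kate        
Art: Hank       
Chemistry: Frank
Chemistry: Bob  
Art: Iris       
Chemistry: Iris 
Chemistry: Eve  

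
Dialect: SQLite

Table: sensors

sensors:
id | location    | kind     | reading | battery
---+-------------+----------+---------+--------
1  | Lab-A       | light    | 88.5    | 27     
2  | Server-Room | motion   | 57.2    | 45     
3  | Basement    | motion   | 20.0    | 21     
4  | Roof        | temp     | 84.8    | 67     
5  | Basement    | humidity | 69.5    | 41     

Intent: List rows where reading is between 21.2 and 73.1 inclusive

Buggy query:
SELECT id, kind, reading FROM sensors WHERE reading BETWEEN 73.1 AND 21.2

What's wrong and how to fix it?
Bug: The bounds are reversed; BETWEEN a AND b requires a <= b to match anything

Fix: Swap the bounds so the smaller value comes first

Corrected query:
SELECT id, kind, reading FROM sensors WHERE reading BETWEEN 21.2 AND 73.1

Result:
id | kind     | reading
---+----------+--------
2  | motion   | 57.2   
5  | humidity | 69.5   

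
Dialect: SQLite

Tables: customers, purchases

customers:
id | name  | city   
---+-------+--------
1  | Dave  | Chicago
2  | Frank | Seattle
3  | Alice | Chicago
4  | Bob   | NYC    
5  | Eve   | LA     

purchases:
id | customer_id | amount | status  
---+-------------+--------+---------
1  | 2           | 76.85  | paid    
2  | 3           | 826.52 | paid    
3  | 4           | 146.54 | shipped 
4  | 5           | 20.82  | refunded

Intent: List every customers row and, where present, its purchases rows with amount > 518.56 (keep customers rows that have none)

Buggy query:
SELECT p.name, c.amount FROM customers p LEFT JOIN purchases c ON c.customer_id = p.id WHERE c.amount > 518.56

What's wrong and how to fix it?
Bug: A WHERE condition on the right-hand table after LEFT JOIN drops unmatched parents

Fix: Move the right-table condition into the ON clause so unmatched parents are kept

Corrected query:
SELECT p.name, c.amount FROM customers p LEFT JOIN purchases c ON c.customer_id = p.id AND c.amount > 518.56

Result:
name  | amount
------+-------
Dave  | NULL  
Frank | NULL  
Alice | 826.52
Bob   | NULL  
Eve   | NULL  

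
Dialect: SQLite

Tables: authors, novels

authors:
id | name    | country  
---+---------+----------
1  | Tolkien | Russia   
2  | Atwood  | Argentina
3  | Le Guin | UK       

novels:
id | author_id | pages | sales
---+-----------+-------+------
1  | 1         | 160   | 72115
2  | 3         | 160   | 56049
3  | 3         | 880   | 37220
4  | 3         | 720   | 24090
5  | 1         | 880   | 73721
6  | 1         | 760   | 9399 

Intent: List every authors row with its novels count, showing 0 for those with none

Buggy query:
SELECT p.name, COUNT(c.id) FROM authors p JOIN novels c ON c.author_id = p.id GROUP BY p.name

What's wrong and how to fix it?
Bug: An inner join excludes parents with zero children

Fix: Use LEFT JOIN so parents without children still appear (COUNT(c.id) gives 0)

Corrected query:
SELECT p.name, COUNT(c.id) FROM authors p LEFT JOIN novels c ON c.author_id = p.id GROUP BY p.name

Result:
name    | COUNT(c.id)
--------+------------
Atwood  | 0          
Le Guin | 3          
Tolkien | 3          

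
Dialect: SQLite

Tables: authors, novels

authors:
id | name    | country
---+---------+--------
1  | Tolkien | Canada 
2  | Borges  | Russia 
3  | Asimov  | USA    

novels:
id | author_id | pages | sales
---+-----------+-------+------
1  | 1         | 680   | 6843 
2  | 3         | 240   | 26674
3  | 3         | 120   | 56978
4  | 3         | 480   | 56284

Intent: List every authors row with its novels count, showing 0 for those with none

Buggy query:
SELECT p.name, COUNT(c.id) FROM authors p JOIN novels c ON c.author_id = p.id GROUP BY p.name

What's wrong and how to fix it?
Bug: INNER JOIN drops authors rows that have no matching novels rows

Fix: Use LEFT JOIN so parents without children still appear (COUNT(c.id) gives 0)

Corrected query:
SELECT p.name, COUNT(c.id) FROM authors p LEFT JOIN novels c ON c.author_id = p.id GROUP BY p.name

Result:
name    | COUNT(c.id)
--------+------------
Asimov  | 3          
Borges  | 0          
Tolkien | 1          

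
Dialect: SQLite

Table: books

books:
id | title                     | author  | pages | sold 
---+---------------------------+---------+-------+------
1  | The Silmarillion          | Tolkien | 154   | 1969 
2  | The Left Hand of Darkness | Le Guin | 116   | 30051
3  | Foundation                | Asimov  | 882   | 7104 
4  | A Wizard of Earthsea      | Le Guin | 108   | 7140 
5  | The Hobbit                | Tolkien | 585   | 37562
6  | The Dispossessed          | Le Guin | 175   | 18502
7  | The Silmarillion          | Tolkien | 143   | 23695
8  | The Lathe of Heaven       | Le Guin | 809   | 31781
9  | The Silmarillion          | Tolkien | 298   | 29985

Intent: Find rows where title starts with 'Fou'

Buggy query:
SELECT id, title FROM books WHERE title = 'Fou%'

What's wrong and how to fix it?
Bug: '=' compares the literal string including the % character; pattern matching needs LIKE

Fix: Replace '=' with LIKE so 'Fou%' is treated as a pattern

Corrected query:
SELECT id, title FROM books WHERE title LIKE 'Fou%'

Result:
id | title     
---+-----------
3  | Foundation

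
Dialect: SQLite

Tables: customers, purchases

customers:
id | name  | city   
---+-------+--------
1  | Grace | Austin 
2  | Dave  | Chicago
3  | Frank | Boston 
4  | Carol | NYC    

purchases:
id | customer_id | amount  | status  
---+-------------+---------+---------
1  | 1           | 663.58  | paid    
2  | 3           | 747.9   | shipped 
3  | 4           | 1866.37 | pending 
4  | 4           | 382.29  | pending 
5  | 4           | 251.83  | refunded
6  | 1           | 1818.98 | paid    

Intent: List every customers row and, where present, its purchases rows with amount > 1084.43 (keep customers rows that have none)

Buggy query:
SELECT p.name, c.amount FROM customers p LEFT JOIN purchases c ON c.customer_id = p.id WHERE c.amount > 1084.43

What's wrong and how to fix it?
Bug: A WHERE condition on the right-hand table after LEFT JOIN drops unmatched parents

Fix: Move the right-table condition into the ON clause so unmatched parents are kept

Corrected query:
SELECT p.name, c.amount FROM customers p LEFT JOIN purchases c ON c.customer_id = p.id AND c.amount > 1084.43

Result:
name  | amount 
------+--------
Grace | 1818.98
Dave  | NULL   
Frank | NULL   
Carol | 1866.37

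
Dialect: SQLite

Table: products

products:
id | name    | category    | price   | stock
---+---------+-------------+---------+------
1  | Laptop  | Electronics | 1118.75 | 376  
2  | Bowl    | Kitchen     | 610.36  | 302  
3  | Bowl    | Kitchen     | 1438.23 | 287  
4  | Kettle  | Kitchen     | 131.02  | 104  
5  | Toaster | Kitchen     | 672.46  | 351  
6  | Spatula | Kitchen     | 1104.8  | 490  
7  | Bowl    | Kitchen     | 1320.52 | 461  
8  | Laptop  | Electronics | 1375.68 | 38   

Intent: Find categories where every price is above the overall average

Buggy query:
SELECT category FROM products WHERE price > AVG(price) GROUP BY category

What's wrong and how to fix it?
Bug: WHERE evaluates per row before aggregation, so AVG() is unavailable

Fix: Use a subquery for AVG and a HAVING MIN(...) filter so the condition holds for every row in the group

Corrected query:
SELECT category FROM products GROUP BY category HAVING MIN(price) > (SELECT AVG(price) FROM products)

Result:
category   
-----------
Electronics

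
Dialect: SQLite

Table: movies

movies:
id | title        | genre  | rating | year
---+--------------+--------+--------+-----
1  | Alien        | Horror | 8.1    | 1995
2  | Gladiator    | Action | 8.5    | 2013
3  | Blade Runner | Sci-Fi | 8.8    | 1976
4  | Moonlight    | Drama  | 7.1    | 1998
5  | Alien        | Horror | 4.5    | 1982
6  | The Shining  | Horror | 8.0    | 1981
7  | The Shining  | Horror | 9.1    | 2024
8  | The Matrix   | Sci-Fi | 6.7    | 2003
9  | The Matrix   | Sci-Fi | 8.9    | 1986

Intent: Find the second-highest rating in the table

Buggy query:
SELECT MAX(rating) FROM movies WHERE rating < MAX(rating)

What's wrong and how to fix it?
Bug: MAX(rating) on the right of the comparison is an aggregate-in-WHERE error

Fix: Put the inner MAX in a scalar subquery

Corrected query:
SELECT MAX(rating) FROM movies WHERE rating < (SELECT MAX(rating) FROM movies)

Result:
MAX(rating)
-----------
8.9        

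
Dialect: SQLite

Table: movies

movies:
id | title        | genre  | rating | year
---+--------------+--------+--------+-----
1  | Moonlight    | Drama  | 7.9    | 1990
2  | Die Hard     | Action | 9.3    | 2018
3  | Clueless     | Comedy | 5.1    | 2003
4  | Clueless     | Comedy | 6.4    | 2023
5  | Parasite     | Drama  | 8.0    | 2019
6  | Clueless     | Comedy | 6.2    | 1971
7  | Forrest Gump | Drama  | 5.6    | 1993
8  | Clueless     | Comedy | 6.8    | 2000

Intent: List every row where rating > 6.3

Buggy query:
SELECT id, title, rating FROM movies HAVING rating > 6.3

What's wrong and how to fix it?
Bug: This is a non-aggregate query (no GROUP BY, no aggregates), so in SQLite the HAVING clause is invalid here; a row-level condition belongs in WHERE

Fix: Use WHERE for row-level filtering

Corrected query:
SELECT id, title, rating FROM movies WHERE rating > 6.3

Result:
id | title     | rating
---+-----------+-------
1  | Moonlight | 7.9   
2  | Die Hard  | 9.3   
4  | Clueless  | 6.4   
5  | Parasite  | 8     
8  | Clueless  | 6.8   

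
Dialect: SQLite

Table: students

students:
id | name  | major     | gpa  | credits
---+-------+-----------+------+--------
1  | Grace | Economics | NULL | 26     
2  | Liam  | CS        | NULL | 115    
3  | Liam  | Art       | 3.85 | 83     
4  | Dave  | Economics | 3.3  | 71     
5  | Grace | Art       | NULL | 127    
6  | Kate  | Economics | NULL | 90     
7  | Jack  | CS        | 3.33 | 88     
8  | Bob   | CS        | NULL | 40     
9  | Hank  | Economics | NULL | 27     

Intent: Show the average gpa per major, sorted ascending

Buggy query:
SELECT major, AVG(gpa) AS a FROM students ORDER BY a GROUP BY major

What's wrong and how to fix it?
Bug: GROUP BY must precede ORDER BY

Fix: Reorder: SELECT … FROM … GROUP BY … ORDER BY …

Corrected query:
SELECT major, AVG(gpa) AS a FROM students GROUP BY major ORDER BY a

Result:
major     | a   
----------+-----
Economics | 3.3 
CS        | 3.33
Art       | 3.85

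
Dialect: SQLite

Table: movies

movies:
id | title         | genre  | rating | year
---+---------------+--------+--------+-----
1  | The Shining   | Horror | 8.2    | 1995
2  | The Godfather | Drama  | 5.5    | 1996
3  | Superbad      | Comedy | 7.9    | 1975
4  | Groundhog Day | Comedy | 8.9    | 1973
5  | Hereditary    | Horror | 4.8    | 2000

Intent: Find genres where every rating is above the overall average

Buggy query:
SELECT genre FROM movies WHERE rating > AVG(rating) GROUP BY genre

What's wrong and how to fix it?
Bug: AVG() is an aggregate; it can't sit directly in WHERE

Fix: Use a subquery for AVG and a HAVING MIN(...) filter so the condition holds for every row in the group

Corrected query:
SELECT genre FROM movies GROUP BY genre HAVING MIN(rating) > (SELECT AVG(rating) FROM movies)

Result:
genre 
------
Comedy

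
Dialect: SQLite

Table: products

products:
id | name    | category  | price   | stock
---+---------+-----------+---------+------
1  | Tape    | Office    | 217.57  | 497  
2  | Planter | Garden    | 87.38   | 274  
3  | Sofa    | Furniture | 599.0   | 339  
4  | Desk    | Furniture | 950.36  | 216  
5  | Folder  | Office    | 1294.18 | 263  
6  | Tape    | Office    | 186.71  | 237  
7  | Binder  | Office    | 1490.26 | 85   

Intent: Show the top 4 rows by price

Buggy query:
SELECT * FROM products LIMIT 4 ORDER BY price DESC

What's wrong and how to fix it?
Bug: LIMIT must come after ORDER BY

Fix: Swap the clauses: ORDER BY first, then LIMIT

Corrected query:
SELECT * FROM products ORDER BY price DESC LIMIT 4

Result:
id | name   | category  | price   | stock
---+--------+-----------+---------+------
7  | Binder | Office    | 1490.26 | 85   
5  | Folder | Office    | 1294.18 | 263  
4  | Desk   | Furniture | 950.36  | 216  
3  | Sofa   | Furniture | 599     | 339  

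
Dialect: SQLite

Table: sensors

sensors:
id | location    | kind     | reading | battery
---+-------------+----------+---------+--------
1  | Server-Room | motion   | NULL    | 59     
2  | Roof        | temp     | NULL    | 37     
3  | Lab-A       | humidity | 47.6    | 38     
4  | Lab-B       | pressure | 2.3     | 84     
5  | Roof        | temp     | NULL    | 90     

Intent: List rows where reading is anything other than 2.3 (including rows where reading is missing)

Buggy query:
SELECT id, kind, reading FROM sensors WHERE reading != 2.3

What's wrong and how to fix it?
Bug: Inequality against NULL is unknown, not true; rows with NULL are dropped

Fix: Add an explicit OR reading IS NULL to include the missing-value rows

Corrected query:
SELECT id, kind, reading FROM sensors WHERE reading != 2.3 OR reading IS NULL

Result:
id | kind     | reading
---+----------+--------
1  | motion   | NULL   
2  | temp     | NULL   
3  | humidity | 47.6   
5  | temp     | NULL   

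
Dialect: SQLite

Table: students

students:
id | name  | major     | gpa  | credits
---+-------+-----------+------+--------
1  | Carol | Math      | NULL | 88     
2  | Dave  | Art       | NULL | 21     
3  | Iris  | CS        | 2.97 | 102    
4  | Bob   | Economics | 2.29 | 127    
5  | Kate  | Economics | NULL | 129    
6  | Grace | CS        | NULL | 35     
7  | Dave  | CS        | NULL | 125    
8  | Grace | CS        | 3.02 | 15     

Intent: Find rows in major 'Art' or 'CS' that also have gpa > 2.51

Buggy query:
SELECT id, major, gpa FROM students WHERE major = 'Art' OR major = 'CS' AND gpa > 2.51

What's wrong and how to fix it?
Bug: AND binds tighter than OR, so this parses as major = 'Art' OR (major = 'CS' AND gpa > 2.51)

Fix: Add parentheses around the OR so the AND applies to both alternatives

Corrected query:
SELECT id, major, gpa FROM students WHERE (major = 'Art' OR major = 'CS') AND gpa > 2.51

Result:
id | major | gpa 
---+-------+-----
3  | CS    | 2.97
8  | CS    | 3.02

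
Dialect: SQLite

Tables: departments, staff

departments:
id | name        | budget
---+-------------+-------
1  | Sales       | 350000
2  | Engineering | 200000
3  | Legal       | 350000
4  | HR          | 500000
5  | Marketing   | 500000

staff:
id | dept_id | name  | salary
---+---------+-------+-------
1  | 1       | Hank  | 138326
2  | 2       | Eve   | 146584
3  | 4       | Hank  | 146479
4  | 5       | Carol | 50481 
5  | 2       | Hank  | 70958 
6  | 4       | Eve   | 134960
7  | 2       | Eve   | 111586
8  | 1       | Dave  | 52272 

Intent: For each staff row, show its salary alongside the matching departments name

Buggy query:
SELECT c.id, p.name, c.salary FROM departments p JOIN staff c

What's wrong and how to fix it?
Bug: Missing join condition: each staff row is matched to all departments rows instead of just its own

Fix: Add ON c.dept_id = p.id to the JOIN

Corrected query:
SELECT c.id, p.name, c.salary FROM departments p JOIN staff c ON c.dept_id = p.id

Result:
id | name        | salary
---+-------------+-------
1  | Sales       | 138326
2  | Engineering | 146584
3  | HR          | 146479
4  | Marketing   | 50481 
5  | Engineering | 70958 
6  | HR          | 134960
7  | Engineering | 111586
8  | Sales       | 52272 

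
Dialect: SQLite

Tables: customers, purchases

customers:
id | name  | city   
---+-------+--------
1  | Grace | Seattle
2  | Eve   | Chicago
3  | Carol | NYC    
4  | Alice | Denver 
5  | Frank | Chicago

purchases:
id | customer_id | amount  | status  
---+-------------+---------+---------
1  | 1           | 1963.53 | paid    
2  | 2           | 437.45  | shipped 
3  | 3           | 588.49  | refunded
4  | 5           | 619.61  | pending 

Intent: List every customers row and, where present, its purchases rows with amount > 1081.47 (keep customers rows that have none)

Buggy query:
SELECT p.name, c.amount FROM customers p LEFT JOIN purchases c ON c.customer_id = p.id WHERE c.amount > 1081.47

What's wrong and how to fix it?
Bug: Filtering c.amount in WHERE discards the NULL rows produced by LEFT JOIN, turning it into an inner join

Fix: Put 'c.amount > 1081.47' in the JOIN's ON clause instead of WHERE

Corrected query:
SELECT p.name, c.amount FROM customers p LEFT JOIN purchases c ON c.customer_id = p.id AND c.amount > 1081.47

Result:
name  | amount 
------+--------
Grace | 1963.53
Eve   | NULL   
Carol | NULL   
Alice | NULL   
Frank | NULL   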